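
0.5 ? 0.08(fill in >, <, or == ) >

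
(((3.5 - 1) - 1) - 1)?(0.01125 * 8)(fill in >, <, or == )>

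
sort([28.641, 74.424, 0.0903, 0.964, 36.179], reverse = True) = [74.424, 36.179, 28.641, 0.964, 0.0903]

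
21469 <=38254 True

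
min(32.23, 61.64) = 32.23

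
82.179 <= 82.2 True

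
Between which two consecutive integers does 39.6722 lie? 39 and 40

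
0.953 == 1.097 False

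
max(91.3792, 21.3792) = 91.3792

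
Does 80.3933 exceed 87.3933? No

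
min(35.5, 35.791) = 35.5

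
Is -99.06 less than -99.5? No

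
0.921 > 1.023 False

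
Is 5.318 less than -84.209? No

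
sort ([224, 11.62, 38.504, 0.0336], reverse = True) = [224, 38.504, 11.62, 0.0336]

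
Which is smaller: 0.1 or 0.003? 0.003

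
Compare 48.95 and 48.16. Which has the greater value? 48.95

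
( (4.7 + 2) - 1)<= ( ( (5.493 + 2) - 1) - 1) False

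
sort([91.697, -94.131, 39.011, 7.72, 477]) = [-94.131, 7.72, 39.011, 91.697, 477]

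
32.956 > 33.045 False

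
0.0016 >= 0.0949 False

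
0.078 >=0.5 False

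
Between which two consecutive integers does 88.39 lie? 88 and 89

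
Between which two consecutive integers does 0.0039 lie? 0 and 1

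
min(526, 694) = 526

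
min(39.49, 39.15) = 39.15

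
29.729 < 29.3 False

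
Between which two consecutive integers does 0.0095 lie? 0 and 1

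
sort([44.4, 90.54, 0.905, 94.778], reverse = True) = [94.778, 90.54, 44.4, 0.905]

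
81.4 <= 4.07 False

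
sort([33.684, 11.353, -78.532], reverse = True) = [33.684, 11.353, -78.532]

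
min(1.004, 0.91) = 0.91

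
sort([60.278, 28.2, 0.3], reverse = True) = [60.278, 28.2, 0.3]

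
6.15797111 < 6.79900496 True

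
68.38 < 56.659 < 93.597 False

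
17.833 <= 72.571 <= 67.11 False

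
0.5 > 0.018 True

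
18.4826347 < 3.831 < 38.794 False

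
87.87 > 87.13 True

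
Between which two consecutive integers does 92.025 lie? 92 and 93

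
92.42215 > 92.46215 False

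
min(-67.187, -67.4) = -67.4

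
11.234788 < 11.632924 True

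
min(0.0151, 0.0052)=0.0052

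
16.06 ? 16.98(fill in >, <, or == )<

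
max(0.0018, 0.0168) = 0.0168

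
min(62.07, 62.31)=62.07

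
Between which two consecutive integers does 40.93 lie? 40 and 41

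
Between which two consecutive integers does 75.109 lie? 75 and 76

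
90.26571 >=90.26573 False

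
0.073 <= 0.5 True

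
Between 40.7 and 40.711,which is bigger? 40.711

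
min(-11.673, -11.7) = -11.7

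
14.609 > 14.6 True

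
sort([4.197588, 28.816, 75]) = [4.197588, 28.816, 75]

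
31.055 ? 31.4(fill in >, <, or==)<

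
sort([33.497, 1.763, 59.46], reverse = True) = [59.46, 33.497, 1.763]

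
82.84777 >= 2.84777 True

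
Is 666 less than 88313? Yes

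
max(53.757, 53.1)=53.757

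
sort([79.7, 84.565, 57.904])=[57.904, 79.7, 84.565]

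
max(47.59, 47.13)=47.59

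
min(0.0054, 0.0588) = 0.0054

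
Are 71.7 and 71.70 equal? Yes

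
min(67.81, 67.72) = 67.72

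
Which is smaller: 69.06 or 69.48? 69.06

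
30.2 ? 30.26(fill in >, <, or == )<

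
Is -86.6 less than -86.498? Yes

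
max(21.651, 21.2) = 21.651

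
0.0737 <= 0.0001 False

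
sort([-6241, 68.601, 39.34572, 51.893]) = [-6241, 39.34572, 51.893, 68.601]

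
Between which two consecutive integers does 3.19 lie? 3 and 4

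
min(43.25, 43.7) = 43.25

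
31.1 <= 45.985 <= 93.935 True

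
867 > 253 True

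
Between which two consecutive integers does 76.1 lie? 76 and 77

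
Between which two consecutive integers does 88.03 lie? 88 and 89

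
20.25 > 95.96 False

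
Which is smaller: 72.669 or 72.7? 72.669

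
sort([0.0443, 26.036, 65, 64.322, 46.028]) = [0.0443, 26.036, 46.028, 64.322, 65]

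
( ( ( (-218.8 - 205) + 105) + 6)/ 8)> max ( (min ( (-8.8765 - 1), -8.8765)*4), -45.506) True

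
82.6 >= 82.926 False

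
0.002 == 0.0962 False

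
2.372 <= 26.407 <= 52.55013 True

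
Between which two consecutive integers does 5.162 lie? 5 and 6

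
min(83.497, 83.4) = 83.4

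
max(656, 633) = 656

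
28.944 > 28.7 True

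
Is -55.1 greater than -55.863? Yes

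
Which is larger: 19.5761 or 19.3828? 19.5761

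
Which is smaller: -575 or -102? -575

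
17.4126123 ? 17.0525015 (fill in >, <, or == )>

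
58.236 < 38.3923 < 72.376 False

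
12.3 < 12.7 True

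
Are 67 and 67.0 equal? Yes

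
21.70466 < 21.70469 True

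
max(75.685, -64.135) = 75.685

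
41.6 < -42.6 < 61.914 False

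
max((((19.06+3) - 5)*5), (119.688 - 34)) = 85.688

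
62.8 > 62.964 False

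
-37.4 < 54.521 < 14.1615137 False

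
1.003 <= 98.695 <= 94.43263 False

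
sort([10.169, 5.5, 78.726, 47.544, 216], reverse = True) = [216, 78.726, 47.544, 10.169, 5.5]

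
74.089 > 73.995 True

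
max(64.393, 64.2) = 64.393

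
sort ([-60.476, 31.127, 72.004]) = [-60.476, 31.127, 72.004]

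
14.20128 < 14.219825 True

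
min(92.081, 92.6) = 92.081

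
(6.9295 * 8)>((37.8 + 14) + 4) False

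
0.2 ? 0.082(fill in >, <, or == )>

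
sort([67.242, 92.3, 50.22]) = [50.22, 67.242, 92.3]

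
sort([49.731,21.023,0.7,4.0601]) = [0.7,4.0601,21.023,49.731]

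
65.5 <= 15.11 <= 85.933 False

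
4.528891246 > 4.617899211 False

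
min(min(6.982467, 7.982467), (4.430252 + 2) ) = 6.430252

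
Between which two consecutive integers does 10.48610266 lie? 10 and 11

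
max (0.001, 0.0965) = 0.0965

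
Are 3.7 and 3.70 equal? Yes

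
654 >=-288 True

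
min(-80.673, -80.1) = -80.673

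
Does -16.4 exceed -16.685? Yes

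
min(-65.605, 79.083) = -65.605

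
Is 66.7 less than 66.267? No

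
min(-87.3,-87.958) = -87.958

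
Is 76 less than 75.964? No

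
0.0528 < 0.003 False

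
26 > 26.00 False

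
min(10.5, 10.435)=10.435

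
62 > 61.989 True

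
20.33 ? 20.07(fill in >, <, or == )>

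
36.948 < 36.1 False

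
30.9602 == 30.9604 False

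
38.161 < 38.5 True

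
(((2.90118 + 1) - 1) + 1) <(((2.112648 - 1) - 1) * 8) False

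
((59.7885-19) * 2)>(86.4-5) True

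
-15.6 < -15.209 True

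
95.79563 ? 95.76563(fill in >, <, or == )>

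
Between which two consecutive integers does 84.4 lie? 84 and 85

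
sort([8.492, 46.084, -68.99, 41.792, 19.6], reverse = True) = [46.084, 41.792, 19.6, 8.492, -68.99]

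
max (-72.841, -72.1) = -72.1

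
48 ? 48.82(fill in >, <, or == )<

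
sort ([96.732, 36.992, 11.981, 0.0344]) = [0.0344, 11.981, 36.992, 96.732]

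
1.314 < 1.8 True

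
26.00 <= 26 True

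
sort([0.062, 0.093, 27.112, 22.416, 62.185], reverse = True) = [62.185, 27.112, 22.416, 0.093, 0.062]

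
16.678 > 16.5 True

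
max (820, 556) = 820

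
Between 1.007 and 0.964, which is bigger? 1.007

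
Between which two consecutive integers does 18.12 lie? 18 and 19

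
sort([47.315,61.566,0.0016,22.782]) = [0.0016,22.782,47.315,61.566]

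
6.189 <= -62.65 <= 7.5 False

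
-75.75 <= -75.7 True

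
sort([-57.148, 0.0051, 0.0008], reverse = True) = [0.0051, 0.0008, -57.148]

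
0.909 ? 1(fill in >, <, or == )<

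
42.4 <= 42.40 True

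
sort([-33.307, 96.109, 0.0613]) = [-33.307, 0.0613, 96.109]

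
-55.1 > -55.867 True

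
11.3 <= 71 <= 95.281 True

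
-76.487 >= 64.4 False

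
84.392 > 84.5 False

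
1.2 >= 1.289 False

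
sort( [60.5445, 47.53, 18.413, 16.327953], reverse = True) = [60.5445, 47.53, 18.413, 16.327953]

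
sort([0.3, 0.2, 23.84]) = [0.2, 0.3, 23.84]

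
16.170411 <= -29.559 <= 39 False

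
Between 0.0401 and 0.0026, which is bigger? 0.0401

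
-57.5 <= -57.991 False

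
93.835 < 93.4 False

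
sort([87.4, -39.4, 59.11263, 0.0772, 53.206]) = [-39.4, 0.0772, 53.206, 59.11263, 87.4]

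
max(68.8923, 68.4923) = 68.8923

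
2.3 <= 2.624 True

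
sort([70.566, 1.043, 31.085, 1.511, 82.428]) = [1.043, 1.511, 31.085, 70.566, 82.428]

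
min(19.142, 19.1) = 19.1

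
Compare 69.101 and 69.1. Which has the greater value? 69.101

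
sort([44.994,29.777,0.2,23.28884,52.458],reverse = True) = [52.458,44.994,29.777,23.28884,0.2]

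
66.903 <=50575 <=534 False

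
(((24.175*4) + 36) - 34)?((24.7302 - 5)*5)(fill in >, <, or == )>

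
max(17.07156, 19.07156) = 19.07156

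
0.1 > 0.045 True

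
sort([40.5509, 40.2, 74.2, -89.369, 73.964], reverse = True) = [74.2, 73.964, 40.5509, 40.2, -89.369]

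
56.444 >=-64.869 True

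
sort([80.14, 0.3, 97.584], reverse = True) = [97.584, 80.14, 0.3]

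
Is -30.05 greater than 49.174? No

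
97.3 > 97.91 False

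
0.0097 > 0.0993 False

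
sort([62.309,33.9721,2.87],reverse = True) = [62.309,33.9721,2.87]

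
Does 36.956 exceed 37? No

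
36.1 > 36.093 True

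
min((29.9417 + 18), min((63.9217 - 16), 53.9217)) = 47.9217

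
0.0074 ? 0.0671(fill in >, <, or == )<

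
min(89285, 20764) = 20764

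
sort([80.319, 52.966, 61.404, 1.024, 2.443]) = [1.024, 2.443, 52.966, 61.404, 80.319]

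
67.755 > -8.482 True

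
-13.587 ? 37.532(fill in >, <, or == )<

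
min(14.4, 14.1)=14.1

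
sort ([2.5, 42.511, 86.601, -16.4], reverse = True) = [86.601, 42.511, 2.5, -16.4]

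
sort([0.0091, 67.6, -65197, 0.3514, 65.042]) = [-65197, 0.0091, 0.3514, 65.042, 67.6]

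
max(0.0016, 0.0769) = 0.0769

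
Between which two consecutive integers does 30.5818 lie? 30 and 31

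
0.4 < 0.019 False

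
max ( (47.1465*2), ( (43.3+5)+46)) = 94.3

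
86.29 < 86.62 True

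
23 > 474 False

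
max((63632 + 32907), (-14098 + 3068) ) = 96539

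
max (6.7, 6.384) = 6.7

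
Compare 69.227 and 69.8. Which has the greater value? 69.8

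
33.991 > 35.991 False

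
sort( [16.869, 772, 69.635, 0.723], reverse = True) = [772, 69.635, 16.869, 0.723]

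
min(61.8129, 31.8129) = 31.8129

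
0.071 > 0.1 False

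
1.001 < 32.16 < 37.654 True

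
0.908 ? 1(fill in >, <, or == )<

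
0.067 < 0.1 True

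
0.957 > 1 False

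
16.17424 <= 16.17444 True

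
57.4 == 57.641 False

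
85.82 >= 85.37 True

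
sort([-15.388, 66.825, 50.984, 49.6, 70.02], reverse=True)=[70.02, 66.825, 50.984, 49.6, -15.388]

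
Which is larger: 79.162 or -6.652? 79.162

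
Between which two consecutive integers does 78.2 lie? 78 and 79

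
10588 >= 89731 False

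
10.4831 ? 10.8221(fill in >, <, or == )<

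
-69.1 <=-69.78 False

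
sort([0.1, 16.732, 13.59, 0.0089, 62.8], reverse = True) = [62.8, 16.732, 13.59, 0.1, 0.0089]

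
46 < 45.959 False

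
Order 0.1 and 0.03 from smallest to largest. 0.03, 0.1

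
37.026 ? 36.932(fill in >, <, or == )>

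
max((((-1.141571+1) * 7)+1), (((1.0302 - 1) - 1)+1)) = 0.0302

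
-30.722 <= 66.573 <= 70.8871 True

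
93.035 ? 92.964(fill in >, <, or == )>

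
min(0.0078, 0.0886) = 0.0078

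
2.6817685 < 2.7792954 True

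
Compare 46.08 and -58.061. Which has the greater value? 46.08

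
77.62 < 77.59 False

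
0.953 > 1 False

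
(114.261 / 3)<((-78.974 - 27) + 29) False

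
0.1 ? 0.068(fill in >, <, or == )>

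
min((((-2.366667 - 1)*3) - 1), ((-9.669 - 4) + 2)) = -11.669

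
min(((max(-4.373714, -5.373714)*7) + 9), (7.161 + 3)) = -21.615998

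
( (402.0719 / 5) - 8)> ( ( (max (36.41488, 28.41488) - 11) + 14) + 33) False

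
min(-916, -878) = -916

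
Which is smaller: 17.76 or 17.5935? 17.5935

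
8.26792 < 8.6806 True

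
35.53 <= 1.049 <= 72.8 False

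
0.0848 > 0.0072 True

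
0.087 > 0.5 False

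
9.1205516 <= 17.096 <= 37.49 True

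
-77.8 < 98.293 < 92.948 False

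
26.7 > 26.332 True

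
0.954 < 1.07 True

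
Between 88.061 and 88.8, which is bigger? 88.8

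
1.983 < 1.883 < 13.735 False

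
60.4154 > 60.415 True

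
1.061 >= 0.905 True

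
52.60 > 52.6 False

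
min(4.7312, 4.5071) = 4.5071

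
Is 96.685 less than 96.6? No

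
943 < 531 False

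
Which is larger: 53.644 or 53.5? 53.644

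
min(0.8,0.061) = 0.061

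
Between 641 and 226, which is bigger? 641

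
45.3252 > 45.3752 False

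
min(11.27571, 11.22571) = 11.22571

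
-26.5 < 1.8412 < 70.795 True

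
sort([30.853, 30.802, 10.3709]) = [10.3709, 30.802, 30.853]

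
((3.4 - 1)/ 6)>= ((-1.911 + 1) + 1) True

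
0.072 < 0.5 True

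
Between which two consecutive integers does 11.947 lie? 11 and 12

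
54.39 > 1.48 True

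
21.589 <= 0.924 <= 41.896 False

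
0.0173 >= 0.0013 True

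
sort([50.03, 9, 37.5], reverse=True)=[50.03, 37.5, 9]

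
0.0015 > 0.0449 False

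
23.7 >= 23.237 True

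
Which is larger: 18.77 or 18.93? 18.93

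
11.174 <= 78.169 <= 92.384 True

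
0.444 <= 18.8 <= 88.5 True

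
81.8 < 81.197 False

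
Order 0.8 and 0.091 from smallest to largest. 0.091, 0.8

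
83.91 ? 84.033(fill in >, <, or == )<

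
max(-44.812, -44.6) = -44.6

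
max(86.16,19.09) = 86.16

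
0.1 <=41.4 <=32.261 False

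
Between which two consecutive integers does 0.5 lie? 0 and 1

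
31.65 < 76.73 True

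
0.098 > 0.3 False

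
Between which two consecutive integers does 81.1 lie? 81 and 82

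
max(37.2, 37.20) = 37.20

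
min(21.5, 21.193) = 21.193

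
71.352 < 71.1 False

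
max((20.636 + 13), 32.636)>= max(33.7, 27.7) False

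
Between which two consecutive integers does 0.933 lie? 0 and 1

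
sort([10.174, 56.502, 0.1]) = [0.1, 10.174, 56.502]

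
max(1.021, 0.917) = 1.021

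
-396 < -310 True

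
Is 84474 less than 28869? No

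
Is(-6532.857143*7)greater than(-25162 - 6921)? No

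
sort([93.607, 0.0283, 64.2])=[0.0283, 64.2, 93.607]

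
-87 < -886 False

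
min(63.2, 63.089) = 63.089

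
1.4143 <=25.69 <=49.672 True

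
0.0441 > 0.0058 True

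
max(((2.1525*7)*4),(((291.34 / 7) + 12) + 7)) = 60.62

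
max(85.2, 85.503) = 85.503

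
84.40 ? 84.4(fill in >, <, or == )==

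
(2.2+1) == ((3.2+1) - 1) True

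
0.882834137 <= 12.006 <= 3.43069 False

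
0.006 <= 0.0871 True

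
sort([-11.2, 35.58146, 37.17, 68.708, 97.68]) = [-11.2, 35.58146, 37.17, 68.708, 97.68]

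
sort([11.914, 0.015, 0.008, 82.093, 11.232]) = [0.008, 0.015, 11.232, 11.914, 82.093]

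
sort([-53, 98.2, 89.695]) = [-53, 89.695, 98.2]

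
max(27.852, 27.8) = 27.852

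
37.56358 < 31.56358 False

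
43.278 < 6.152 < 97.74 False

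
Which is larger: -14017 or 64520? 64520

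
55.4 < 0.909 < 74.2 False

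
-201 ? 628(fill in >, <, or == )<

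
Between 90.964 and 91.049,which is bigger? 91.049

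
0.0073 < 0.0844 True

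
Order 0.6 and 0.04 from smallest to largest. 0.04, 0.6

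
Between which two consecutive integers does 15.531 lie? 15 and 16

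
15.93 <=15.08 False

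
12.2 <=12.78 True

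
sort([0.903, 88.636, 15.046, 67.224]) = [0.903, 15.046, 67.224, 88.636]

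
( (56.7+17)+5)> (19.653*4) True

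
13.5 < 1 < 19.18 False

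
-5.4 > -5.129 False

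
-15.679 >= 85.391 False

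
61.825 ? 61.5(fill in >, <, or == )>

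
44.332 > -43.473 True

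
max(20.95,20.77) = 20.95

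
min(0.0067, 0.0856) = 0.0067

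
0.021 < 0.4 True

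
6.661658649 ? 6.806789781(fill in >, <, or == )<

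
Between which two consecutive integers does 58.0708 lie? 58 and 59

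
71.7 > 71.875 False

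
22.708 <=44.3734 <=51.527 True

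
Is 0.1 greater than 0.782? No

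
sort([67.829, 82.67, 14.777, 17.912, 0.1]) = [0.1, 14.777, 17.912, 67.829, 82.67]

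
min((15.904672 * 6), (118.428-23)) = 95.428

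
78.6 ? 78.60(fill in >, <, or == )==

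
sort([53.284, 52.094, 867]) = [52.094, 53.284, 867]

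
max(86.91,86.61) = 86.91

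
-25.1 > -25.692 True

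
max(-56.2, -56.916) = -56.2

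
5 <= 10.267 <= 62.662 True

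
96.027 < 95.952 False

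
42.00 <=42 True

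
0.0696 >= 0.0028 True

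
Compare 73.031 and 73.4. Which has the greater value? 73.4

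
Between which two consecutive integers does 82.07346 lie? 82 and 83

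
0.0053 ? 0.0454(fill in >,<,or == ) <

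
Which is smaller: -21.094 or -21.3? -21.3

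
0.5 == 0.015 False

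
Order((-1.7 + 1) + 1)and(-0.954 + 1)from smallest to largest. (-0.954 + 1), ((-1.7 + 1) + 1)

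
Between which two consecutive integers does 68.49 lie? 68 and 69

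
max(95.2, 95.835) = 95.835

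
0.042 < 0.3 True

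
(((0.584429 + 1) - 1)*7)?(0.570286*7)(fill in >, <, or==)>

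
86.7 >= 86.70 True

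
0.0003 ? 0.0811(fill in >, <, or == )<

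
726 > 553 True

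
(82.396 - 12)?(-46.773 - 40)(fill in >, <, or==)>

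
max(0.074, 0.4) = 0.4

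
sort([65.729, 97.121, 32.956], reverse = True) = [97.121, 65.729, 32.956]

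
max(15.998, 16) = 16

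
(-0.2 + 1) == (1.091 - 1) False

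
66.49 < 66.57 True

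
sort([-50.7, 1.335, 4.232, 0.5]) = [-50.7, 0.5, 1.335, 4.232]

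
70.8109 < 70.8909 True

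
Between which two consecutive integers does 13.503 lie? 13 and 14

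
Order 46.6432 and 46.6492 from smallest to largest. 46.6432,46.6492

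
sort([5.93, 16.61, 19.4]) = [5.93, 16.61, 19.4]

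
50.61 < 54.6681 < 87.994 True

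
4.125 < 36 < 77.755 True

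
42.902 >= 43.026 False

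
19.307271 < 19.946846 True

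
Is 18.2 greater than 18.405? No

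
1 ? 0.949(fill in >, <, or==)>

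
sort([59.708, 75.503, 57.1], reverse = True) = [75.503, 59.708, 57.1]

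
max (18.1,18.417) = 18.417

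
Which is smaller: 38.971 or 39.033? 38.971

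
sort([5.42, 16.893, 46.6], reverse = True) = [46.6, 16.893, 5.42]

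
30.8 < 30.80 False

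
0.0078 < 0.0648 True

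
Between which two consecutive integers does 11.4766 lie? 11 and 12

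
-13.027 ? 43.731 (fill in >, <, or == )<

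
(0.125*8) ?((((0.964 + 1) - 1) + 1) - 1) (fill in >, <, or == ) >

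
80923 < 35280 False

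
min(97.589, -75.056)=-75.056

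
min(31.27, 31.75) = 31.27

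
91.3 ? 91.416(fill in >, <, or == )<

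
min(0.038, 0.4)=0.038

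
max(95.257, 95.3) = 95.3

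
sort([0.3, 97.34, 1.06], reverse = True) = [97.34, 1.06, 0.3]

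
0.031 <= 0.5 True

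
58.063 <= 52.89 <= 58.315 False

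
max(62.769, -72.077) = 62.769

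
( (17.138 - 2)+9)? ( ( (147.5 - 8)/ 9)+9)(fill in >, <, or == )<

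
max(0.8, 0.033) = 0.8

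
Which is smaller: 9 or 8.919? 8.919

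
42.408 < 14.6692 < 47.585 False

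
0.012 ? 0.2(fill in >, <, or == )<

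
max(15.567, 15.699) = 15.699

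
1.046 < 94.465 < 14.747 False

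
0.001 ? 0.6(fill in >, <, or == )<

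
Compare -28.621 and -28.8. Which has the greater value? -28.621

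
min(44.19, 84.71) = 44.19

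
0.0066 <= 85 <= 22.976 False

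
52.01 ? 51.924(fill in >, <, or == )>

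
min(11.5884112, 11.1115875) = 11.1115875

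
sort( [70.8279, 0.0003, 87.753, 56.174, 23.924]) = [0.0003, 23.924, 56.174, 70.8279, 87.753]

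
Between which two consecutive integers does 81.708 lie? 81 and 82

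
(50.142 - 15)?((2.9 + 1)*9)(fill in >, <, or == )>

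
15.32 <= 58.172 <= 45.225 False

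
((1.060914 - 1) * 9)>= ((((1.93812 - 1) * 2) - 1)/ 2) True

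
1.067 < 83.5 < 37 False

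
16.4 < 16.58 True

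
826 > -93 True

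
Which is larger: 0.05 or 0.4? 0.4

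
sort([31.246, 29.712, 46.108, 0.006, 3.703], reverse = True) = [46.108, 31.246, 29.712, 3.703, 0.006]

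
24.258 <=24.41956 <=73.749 True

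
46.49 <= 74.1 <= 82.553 True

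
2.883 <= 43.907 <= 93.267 True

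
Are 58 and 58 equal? Yes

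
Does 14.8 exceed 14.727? Yes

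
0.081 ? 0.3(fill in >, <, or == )<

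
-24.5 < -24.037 True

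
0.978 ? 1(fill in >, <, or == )<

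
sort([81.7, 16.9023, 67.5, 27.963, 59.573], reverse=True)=[81.7, 67.5, 59.573, 27.963, 16.9023]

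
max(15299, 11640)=15299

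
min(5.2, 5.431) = 5.2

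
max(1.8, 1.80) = 1.80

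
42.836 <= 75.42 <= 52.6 False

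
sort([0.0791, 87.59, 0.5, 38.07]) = [0.0791, 0.5, 38.07, 87.59]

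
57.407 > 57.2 True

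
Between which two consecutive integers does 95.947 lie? 95 and 96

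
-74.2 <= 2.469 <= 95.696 True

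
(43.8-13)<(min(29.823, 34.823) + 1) True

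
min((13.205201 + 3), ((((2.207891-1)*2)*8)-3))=16.205201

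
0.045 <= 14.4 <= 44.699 True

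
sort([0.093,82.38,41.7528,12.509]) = [0.093,12.509,41.7528,82.38]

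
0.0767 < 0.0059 False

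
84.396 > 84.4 False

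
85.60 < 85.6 False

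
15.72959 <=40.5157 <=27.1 False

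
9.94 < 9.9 False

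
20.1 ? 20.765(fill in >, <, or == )<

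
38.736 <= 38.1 False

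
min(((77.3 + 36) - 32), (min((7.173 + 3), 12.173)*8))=81.3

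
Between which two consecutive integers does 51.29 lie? 51 and 52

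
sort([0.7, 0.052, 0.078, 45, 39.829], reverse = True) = [45, 39.829, 0.7, 0.078, 0.052]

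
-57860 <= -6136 True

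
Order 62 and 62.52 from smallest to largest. 62, 62.52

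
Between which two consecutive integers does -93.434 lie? -94 and -93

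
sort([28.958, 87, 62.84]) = [28.958, 62.84, 87]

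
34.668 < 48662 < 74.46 False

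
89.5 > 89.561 False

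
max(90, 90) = 90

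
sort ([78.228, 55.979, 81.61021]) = [55.979, 78.228, 81.61021]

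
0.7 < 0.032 False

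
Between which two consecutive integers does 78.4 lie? 78 and 79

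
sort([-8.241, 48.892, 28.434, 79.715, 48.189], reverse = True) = [79.715, 48.892, 48.189, 28.434, -8.241]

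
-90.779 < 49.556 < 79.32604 True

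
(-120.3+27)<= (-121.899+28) False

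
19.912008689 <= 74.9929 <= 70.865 False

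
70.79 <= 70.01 False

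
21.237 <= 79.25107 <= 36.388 False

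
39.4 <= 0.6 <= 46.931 False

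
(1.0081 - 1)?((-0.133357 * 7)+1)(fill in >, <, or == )<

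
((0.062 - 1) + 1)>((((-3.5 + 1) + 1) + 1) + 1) False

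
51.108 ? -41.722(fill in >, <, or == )>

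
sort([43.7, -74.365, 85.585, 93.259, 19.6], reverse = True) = [93.259, 85.585, 43.7, 19.6, -74.365]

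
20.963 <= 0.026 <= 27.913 False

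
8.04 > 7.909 True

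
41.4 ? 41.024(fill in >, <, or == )>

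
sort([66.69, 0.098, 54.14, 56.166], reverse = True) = [66.69, 56.166, 54.14, 0.098]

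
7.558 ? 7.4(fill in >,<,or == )>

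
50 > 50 False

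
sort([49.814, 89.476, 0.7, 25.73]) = [0.7, 25.73, 49.814, 89.476]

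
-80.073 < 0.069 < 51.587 True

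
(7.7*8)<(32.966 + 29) True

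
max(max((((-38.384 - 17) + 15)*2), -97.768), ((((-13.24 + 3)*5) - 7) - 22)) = -80.2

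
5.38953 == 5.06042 False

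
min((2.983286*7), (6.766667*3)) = 20.300001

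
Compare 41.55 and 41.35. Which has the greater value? 41.55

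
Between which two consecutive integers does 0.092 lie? 0 and 1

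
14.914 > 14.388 True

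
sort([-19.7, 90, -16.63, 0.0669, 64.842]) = [-19.7, -16.63, 0.0669, 64.842, 90]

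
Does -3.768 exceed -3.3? No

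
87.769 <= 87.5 False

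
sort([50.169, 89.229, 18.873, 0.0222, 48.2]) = [0.0222, 18.873, 48.2, 50.169, 89.229]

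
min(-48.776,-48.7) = -48.776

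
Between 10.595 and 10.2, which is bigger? 10.595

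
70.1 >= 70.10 True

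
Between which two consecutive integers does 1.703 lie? 1 and 2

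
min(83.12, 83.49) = 83.12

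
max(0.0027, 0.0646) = 0.0646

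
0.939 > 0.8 True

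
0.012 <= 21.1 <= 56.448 True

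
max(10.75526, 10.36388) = 10.75526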